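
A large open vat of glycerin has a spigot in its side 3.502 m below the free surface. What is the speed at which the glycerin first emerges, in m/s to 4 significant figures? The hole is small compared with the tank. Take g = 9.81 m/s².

Torricelli's result v = √(2gh) gives v = √(2·9.81·3.502) = 8.289 m/s.

v = 8.289 m/s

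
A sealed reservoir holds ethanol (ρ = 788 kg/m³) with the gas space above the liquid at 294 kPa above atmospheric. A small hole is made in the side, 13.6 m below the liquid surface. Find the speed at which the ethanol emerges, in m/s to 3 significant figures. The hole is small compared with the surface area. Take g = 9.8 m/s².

v = 31.8 m/s

Take point 1 at the surface (v₁ ≈ 0) and point 2 at the hole (at atmospheric pressure). Bernoulli: P₁ + ρg h = P_atm + ½ρv₂².
With P₁ − P_atm = 294000 Pa, v₂ = √(2gh + 2ΔP/ρ) = √(2·9.8·13.6 + 2·294000/788) = 31.8 m/s.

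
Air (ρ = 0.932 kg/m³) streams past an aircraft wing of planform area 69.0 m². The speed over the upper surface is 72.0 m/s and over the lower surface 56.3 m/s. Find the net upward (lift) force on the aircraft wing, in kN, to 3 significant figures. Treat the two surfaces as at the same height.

From P + ½ρv² = const at equal height, P_low − P_up = ½ρ(v_up² − v_low²).
ΔP = ½·0.932·(72.0² − 56.3²) = 939 Pa.
Lift = ΔP · A = 939 × 69.0 = 64800 N.

F ≈ 64.8 kN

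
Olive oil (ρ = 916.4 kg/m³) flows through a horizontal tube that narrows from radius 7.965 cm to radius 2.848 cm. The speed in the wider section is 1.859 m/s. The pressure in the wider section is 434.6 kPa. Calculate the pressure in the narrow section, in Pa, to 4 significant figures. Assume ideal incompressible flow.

Continuity gives A₁v₁ = A₂v₂, so v₂ = (199.3 cm²)/(25.48 cm²) × 1.859 m/s = 14.54 m/s.
Bernoulli (h₁ = h₂): P₁ − P₂ = ½ρ(v₂² − v₁²).
P₂ = P₁ − ½ρ(v₂² − v₁²) = 434600 − ½·916.4·(14.54² − 1.859²) = 434600 − 95290 = 339300 Pa.

P₂ ≈ 339300 Pa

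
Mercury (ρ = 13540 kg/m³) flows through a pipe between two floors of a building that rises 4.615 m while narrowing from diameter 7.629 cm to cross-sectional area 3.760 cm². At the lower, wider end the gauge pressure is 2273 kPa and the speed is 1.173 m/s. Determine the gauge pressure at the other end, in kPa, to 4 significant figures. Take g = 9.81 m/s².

By continuity, v₂ = v₁·A₁/A₂ = 1.173·(45.71/3.760) = 14.26 m/s.
Applying Bernoulli between the two ends and solving for P₂: P₂ = P₁ + ½ρ(v₁² − v₂²) − ρgΔh.
P₂ = 2273000 + ½·13540·(1.173² − 14.26²) − 13540·9.81·(+4.615) = 2273000 + (-1367000) − (613000) = 292600 Pa.

P₂ ≈ 292.6 kPa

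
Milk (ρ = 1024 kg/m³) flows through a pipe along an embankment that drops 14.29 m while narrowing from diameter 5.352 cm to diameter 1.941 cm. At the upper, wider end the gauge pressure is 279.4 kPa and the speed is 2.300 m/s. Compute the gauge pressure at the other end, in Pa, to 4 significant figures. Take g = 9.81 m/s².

P₂ = 269100 Pa

By continuity, v₂ = v₁·A₁/A₂ = 2.300·(22.50/2.959) = 17.49 m/s.
Energy conservation along the streamline gives P₂ = P₁ − ½ρ(v₂² − v₁²) − ρg(h₂ − h₁).
P₂ = 279400 + ½·1024·(2.300² − 17.49²) − 1024·9.81·(−14.29) = 279400 + (-153900) − (-143500) = 269100 Pa.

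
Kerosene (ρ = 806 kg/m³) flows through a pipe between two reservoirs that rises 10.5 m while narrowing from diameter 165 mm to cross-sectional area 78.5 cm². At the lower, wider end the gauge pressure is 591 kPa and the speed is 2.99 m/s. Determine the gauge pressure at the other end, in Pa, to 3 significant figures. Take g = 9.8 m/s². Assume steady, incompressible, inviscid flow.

The volume flow rate is constant, so v₂ = (A₁/A₂)v₁ = (214/78.5)·2.99 = 8.14 m/s.
Bernoulli: P₁ + ½ρv₁² + ρg h₁ = P₂ + ½ρv₂² + ρg h₂, so P₂ = P₁ + ½ρ(v₁² − v₂²) − ρg(h₂ − h₁).
P₂ = 591000 + ½·806·(2.99² − 8.14²) − 806·9.8·(+10.5) = 591000 + (-23100) − (82900) = 485000 Pa.

P₂ ≈ 485000 Pa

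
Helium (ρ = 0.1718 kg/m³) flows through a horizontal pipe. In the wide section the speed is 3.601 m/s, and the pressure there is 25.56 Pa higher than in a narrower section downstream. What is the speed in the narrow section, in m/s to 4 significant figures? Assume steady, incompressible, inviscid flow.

17.62 m/s

With h₁ = h₂, rearranging Bernoulli gives v₂ = √(v₁² + 2ΔP/ρ).
v₂ = √(3.601² + 2·25.56/0.1718) = √(12.97 + 297.6) = 17.62 m/s.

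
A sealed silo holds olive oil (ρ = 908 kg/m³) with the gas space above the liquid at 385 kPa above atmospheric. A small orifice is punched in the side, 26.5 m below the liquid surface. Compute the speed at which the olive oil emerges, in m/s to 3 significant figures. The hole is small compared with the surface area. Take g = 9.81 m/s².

37.0 m/s

Take point 1 at the surface (v₁ ≈ 0) and point 2 at the hole (at atmospheric pressure). Bernoulli: P₁ + ρg h = P_atm + ½ρv₂².
With P₁ − P_atm = 385000 Pa, v₂ = √(2gh + 2ΔP/ρ) = √(2·9.81·26.5 + 2·385000/908) = 37.0 m/s.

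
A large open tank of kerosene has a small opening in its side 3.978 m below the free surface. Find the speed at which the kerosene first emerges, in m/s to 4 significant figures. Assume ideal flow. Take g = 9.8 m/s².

v ≈ 8.830 m/s

Torricelli's result v = √(2gh) gives v = √(2·9.8·3.978) = 8.830 m/s.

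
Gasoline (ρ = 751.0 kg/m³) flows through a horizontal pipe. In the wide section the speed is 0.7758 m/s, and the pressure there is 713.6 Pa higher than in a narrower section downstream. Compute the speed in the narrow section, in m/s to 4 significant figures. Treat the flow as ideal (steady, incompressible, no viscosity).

With h₁ = h₂, rearranging Bernoulli gives v₂ = √(v₁² + 2ΔP/ρ).
v₂ = √(0.7758² + 2·713.6/751.0) = √(0.6019 + 1.900) = 1.582 m/s.

v₂ = 1.582 m/s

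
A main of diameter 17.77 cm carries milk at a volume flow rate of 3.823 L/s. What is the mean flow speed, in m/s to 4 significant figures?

v ≈ 0.1541 m/s

Q = 3.823 L/s = 0.003823 m³/s.
v = Q/A = 0.003823 / 0.02480 = 0.1541 m/s.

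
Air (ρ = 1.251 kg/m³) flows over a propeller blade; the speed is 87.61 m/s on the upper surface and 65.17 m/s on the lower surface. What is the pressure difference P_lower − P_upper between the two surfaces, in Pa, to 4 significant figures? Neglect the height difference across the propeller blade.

2144 Pa

With negligible Δh, P + ½ρv² is constant, so P_low − P_up = ½ρ(v_up² − v_low²).
ΔP = ½·1.251·(87.61² − 65.17²) = 2144 Pa.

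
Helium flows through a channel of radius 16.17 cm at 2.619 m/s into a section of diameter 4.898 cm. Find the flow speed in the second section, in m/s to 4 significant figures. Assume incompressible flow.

114.2 m/s

Continuity gives A₁v₁ = A₂v₂, so v₂ = (821.4 cm²)/(18.84 cm²) × 2.619 m/s = 114.2 m/s.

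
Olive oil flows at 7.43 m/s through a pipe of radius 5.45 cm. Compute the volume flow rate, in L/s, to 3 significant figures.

Q ≈ 69.3 L/s

Q = A·v = 0.00933 m² × 7.43 m/s = 0.0693 m³/s.
Converting: 0.0693 m³/s × 1000 = 69.3 L/s.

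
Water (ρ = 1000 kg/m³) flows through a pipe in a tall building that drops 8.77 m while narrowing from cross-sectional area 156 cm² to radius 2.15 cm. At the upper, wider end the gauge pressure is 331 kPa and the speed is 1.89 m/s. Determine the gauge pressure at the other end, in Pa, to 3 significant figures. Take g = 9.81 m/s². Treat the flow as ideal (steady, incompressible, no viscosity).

P₂ ≈ 213000 Pa

The volume flow rate is constant, so v₂ = (A₁/A₂)v₁ = (156/14.5)·1.89 = 20.3 m/s.
Applying Bernoulli between the two ends and solving for P₂: P₂ = P₁ + ½ρ(v₁² − v₂²) − ρgΔh.
P₂ = 331000 + ½·1000·(1.89² − 20.3²) − 1000·9.81·(−8.77) = 331000 + (-204000) − (-86000) = 213000 Pa.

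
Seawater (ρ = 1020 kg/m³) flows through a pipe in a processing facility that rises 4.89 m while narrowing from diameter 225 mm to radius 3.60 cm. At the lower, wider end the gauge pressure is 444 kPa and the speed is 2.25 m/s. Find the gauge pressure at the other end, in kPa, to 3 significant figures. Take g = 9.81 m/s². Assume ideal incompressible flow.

The volume flow rate is constant, so v₂ = (A₁/A₂)v₁ = (398/40.7)·2.25 = 22.0 m/s.
Bernoulli: P₁ + ½ρv₁² + ρg h₁ = P₂ + ½ρv₂² + ρg h₂, so P₂ = P₁ + ½ρ(v₁² − v₂²) − ρg(h₂ − h₁).
P₂ = 444000 + ½·1020·(2.25² − 22.0²) − 1020·9.81·(+4.89) = 444000 + (-244000) − (48900) = 151000 Pa.

151 kPa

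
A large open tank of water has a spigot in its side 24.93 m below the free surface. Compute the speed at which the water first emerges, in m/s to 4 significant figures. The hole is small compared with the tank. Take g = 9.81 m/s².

22.12 m/s

The surface is effectively still and both ends are open, so ½v² = gh and v = √(2·9.81·24.93) = 22.12 m/s.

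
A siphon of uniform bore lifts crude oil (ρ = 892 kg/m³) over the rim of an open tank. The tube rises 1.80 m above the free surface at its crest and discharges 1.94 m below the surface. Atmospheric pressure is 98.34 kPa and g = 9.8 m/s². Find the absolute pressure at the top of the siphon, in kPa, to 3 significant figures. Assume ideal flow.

Bernoulli surface→outlet gives ½v² = g·h_out, so v = √(2·9.8·1.94) = 6.17 m/s.
With constant cross-section the crest speed equals v; applying Bernoulli from the surface up to the crest, P_top = P_atm − ½ρv² − ρg·h_top.
P_top = 98340 − ½·892·6.17² − 892·9.8·1.80 = 65600 Pa.

P_top ≈ 65.6 kPa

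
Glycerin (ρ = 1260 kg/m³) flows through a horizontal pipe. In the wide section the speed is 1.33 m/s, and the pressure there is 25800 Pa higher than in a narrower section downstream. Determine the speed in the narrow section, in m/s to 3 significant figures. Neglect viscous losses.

6.54 m/s

Along the level pipe P + ½ρv² is conserved, hence v₂² = v₁² + 2(P₁ − P₂)/ρ.
v₂ = √(1.33² + 2·25800/1260) = √(1.77 + 41.0) = 6.54 m/s.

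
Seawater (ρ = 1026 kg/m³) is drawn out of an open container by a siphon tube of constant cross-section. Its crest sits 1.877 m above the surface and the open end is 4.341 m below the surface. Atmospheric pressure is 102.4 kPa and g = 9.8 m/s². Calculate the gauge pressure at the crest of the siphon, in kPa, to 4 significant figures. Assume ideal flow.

From the surface to the outlet (both open to atmosphere, surface at rest): v = √(2g·h_out) = √(2·9.8·4.341) = 9.224 m/s.
Continuity keeps v the same throughout the tube; from surface to crest, P_atm + 0 = P_top + ½ρv² + ρg·h_top.
P_top = 102400 − ½·1026·9.224² − 1026·9.8·1.877 = 39880 Pa. So P_gauge = P_top − P_atm = -62520 Pa.

-62.52 kPa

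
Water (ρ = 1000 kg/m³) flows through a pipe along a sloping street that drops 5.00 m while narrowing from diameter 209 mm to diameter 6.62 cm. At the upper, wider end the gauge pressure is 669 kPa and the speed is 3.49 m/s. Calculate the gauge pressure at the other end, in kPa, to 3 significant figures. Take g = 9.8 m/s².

P₂ = 119 kPa

By continuity, v₂ = v₁·A₁/A₂ = 3.49·(343/34.4) = 34.8 m/s.
Energy conservation along the streamline gives P₂ = P₁ − ½ρ(v₂² − v₁²) − ρg(h₂ − h₁).
P₂ = 669000 + ½·1000·(3.49² − 34.8²) − 1000·9.8·(−5.00) = 669000 + (-599000) − (-49000) = 119000 Pa.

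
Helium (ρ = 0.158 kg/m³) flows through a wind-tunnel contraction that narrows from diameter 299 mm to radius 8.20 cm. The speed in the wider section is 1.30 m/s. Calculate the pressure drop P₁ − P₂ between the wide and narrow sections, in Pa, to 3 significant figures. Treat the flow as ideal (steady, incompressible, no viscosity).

ΔP = 1.34 Pa

By continuity, v₂ = v₁·A₁/A₂ = 1.30·(702/211) = 4.32 m/s.
The pipe is horizontal, so Bernoulli reduces to P₁ + ½ρv₁² = P₂ + ½ρv₂².
P₁ − P₂ = ½·0.158·(4.32² − 1.30²) = ½·0.158·17.0 = 1.34 Pa.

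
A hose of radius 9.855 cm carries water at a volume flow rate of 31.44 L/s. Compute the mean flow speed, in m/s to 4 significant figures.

Q = 31.44 L/s = 0.03144 m³/s.
v = Q/A = 0.03144 / 0.03051 = 1.030 m/s.

v ≈ 1.030 m/s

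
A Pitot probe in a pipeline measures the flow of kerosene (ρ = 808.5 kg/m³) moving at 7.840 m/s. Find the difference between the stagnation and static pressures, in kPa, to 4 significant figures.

Bernoulli between the free stream and the stagnation point: ½ρv² = P_stag − P_static.
ΔP = ½·808.5·7.840² = 24850 Pa.

ΔP = 24.85 kPa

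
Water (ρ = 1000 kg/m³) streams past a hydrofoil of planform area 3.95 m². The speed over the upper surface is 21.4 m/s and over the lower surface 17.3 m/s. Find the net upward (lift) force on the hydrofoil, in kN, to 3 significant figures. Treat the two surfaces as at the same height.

F ≈ 313 kN

The faster flow above has the lower pressure; Bernoulli (same height) gives ΔP = ½ρ(v_up² − v_low²).
ΔP = ½·1000·(21.4² − 17.3²) = 79300 Pa.
Lift = ΔP · A = 79300 × 3.95 = 313000 N.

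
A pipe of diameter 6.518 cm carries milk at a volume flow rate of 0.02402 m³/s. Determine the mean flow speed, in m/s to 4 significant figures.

v ≈ 7.199 m/s

Q = 0.02402 m³/s = 0.02402 m³/s.
v = Q/A = 0.02402 / 0.003337 = 7.199 m/s.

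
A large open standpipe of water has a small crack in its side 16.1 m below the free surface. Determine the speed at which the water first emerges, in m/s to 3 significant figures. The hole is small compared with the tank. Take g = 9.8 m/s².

The surface is effectively still and both ends are open, so ½v² = gh and v = √(2·9.8·16.1) = 17.8 m/s.

v ≈ 17.8 m/s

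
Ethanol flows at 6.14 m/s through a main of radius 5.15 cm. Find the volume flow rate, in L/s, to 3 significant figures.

Q = 51.2 L/s

Q = A·v = 0.00833 m² × 6.14 m/s = 0.0512 m³/s.
Converting: 0.0512 m³/s × 1000 = 51.2 L/s.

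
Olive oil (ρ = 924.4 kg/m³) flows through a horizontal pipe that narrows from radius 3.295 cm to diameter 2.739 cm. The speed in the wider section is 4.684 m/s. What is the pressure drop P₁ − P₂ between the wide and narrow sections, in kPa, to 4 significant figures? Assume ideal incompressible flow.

329.7 kPa

Mass conservation (A₁v₁ = A₂v₂) gives v₂ = 4.684 × 34.11/5.892 = 27.11 m/s.
Along the horizontal streamline, P + ½ρv² is constant.
P₁ − P₂ = ½·924.4·(27.11² − 4.684²) = ½·924.4·713.3 = 329700 Pa.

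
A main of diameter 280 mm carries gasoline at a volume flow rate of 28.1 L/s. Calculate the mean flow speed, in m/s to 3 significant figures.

v ≈ 0.456 m/s

Q = 28.1 L/s = 0.0281 m³/s.
v = Q/A = 0.0281 / 0.0616 = 0.456 m/s.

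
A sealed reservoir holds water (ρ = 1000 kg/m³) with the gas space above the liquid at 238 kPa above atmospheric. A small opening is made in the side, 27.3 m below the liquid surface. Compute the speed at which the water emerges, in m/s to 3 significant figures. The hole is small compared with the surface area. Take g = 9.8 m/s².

Take point 1 at the surface (v₁ ≈ 0) and point 2 at the hole (at atmospheric pressure). Bernoulli: P₁ + ρg h = P_atm + ½ρv₂².
With P₁ − P_atm = 238000 Pa, v₂ = √(2gh + 2ΔP/ρ) = √(2·9.8·27.3 + 2·238000/1000) = 31.8 m/s.

v = 31.8 m/s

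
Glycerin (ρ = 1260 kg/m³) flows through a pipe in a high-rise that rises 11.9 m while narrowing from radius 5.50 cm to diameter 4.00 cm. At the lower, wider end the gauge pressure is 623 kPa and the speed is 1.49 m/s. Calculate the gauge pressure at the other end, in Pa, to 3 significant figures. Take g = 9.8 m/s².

The volume flow rate is constant, so v₂ = (A₁/A₂)v₁ = (95.0/12.6)·1.49 = 11.3 m/s.
Energy conservation along the streamline gives P₂ = P₁ − ½ρ(v₂² − v₁²) − ρg(h₂ − h₁).
P₂ = 623000 + ½·1260·(1.49² − 11.3²) − 1260·9.8·(+11.9) = 623000 + (-78600) − (147000) = 397000 Pa.

397000 Pa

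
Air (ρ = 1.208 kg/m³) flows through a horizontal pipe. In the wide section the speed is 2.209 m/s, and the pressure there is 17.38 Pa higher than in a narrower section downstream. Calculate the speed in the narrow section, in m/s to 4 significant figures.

With h₁ = h₂, rearranging Bernoulli gives v₂ = √(v₁² + 2ΔP/ρ).
v₂ = √(2.209² + 2·17.38/1.208) = √(4.880 + 28.77) = 5.801 m/s.

5.801 m/s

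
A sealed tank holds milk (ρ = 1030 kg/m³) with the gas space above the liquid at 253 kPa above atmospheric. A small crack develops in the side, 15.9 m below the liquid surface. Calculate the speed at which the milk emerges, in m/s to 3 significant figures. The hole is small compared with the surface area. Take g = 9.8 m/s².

Take point 1 at the surface (v₁ ≈ 0) and point 2 at the hole (at atmospheric pressure). Bernoulli: P₁ + ρg h = P_atm + ½ρv₂².
With P₁ − P_atm = 253000 Pa, v₂ = √(2gh + 2ΔP/ρ) = √(2·9.8·15.9 + 2·253000/1030) = 28.3 m/s.

28.3 m/s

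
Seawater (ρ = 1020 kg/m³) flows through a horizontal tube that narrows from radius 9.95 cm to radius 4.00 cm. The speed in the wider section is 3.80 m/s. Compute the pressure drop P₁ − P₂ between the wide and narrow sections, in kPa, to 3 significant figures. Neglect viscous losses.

Continuity gives A₁v₁ = A₂v₂, so v₂ = (311 cm²)/(50.3 cm²) × 3.80 m/s = 23.5 m/s.
Along the horizontal streamline, P + ½ρv² is constant.
P₁ − P₂ = ½·1020·(23.5² − 3.80²) = ½·1020·538 = 275000 Pa.

ΔP ≈ 275 kPa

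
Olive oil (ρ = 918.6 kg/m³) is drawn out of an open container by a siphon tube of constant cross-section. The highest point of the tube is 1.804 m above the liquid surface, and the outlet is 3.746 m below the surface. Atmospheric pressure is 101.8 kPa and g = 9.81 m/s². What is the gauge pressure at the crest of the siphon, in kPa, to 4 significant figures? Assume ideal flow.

-50.01 kPa

The outlet speed comes from Torricelli: v = √(2g·3.746) = 8.573 m/s.
With constant cross-section the crest speed equals v; applying Bernoulli from the surface up to the crest, P_top = P_atm − ½ρv² − ρg·h_top.
P_top = 101800 − ½·918.6·8.573² − 918.6·9.81·1.804 = 51790 Pa. So P_gauge = P_top − P_atm = -50010 Pa.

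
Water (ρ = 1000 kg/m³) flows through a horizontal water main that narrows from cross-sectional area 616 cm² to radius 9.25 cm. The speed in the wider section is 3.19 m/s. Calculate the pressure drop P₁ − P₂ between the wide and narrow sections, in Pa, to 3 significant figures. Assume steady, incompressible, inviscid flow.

21600 Pa

The volume flow rate is constant, so v₂ = (A₁/A₂)v₁ = (616/269)·3.19 = 7.31 m/s.
Bernoulli (h₁ = h₂): P₁ − P₂ = ½ρ(v₂² − v₁²).
P₁ − P₂ = ½·1000·(7.31² − 3.19²) = ½·1000·43.3 = 21600 Pa.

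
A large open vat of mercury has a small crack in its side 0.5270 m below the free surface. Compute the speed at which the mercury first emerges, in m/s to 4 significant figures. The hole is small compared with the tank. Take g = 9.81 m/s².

v = 3.216 m/s

Torricelli's result v = √(2gh) gives v = √(2·9.81·0.5270) = 3.216 m/s.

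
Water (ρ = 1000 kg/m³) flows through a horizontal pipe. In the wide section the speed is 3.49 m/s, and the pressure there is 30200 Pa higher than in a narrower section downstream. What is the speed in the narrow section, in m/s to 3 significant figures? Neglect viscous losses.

v₂ ≈ 8.52 m/s

Along the level pipe P + ½ρv² is conserved, hence v₂² = v₁² + 2(P₁ − P₂)/ρ.
v₂ = √(3.49² + 2·30200/1000) = √(12.2 + 60.4) = 8.52 m/s.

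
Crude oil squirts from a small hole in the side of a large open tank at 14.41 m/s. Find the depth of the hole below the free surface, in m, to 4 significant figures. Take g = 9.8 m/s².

Inverting v = √(2gh) gives h = v² / 2g.
h = 14.41²/(2·9.8) = 207.6/19.60 = 10.59 m.

h ≈ 10.59 m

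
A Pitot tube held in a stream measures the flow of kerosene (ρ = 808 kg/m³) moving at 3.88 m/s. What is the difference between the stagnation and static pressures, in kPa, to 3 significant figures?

The dynamic pressure equals the rise in static pressure at the stagnation point: ΔP = ½ρv².
ΔP = ½·808·3.88² = 6080 Pa.

ΔP ≈ 6.08 kPa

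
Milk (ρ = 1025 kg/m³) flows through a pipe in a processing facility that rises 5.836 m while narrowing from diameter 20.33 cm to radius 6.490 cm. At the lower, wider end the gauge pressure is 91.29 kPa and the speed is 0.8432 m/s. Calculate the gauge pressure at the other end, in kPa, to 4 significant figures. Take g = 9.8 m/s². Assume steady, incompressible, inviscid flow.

P₂ ≈ 30.84 kPa

Continuity gives A₁v₁ = A₂v₂, so v₂ = (324.6 cm²)/(132.3 cm²) × 0.8432 m/s = 2.069 m/s.
Applying Bernoulli between the two ends and solving for P₂: P₂ = P₁ + ½ρ(v₁² − v₂²) − ρgΔh.
P₂ = 91290 + ½·1025·(0.8432² − 2.069²) − 1025·9.8·(+5.836) = 91290 + (-1828) − (58620) = 30840 Pa.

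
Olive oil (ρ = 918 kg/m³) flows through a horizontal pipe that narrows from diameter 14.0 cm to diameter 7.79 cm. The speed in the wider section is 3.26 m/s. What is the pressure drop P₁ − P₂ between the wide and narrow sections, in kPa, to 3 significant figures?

Continuity gives A₁v₁ = A₂v₂, so v₂ = (154 cm²)/(47.7 cm²) × 3.26 m/s = 10.5 m/s.
The pipe is horizontal, so Bernoulli reduces to P₁ + ½ρv₁² = P₂ + ½ρv₂².
P₁ − P₂ = ½·918·(10.5² − 3.26²) = ½·918·100 = 46000 Pa.

46.0 kPa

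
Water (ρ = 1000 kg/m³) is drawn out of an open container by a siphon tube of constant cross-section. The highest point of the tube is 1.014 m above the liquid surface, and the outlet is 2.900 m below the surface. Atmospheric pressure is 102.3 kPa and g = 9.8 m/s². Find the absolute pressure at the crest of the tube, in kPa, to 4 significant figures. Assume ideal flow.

P_top = 63.94 kPa

Bernoulli surface→outlet gives ½v² = g·h_out, so v = √(2·9.8·2.900) = 7.539 m/s.
Continuity keeps v the same throughout the tube; from surface to crest, P_atm + 0 = P_top + ½ρv² + ρg·h_top.
P_top = 102300 − ½·1000·7.539² − 1000·9.8·1.014 = 63940 Pa.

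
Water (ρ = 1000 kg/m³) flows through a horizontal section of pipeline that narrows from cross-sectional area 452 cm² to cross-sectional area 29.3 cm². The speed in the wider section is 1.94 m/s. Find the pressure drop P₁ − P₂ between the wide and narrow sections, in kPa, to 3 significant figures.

446 kPa

Continuity gives A₁v₁ = A₂v₂, so v₂ = (452 cm²)/(29.3 cm²) × 1.94 m/s = 29.9 m/s.
The pipe is horizontal, so Bernoulli reduces to P₁ + ½ρv₁² = P₂ + ½ρv₂².
P₁ − P₂ = ½·1000·(29.9² − 1.94²) = ½·1000·892 = 446000 Pa.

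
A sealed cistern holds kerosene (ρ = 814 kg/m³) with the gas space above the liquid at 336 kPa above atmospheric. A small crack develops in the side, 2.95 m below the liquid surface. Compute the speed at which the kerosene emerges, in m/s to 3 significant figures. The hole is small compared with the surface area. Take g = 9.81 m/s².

Take point 1 at the surface (v₁ ≈ 0) and point 2 at the hole (at atmospheric pressure). Bernoulli: P₁ + ρg h = P_atm + ½ρv₂².
With P₁ − P_atm = 336000 Pa, v₂ = √(2gh + 2ΔP/ρ) = √(2·9.81·2.95 + 2·336000/814) = 29.7 m/s.

v = 29.7 m/s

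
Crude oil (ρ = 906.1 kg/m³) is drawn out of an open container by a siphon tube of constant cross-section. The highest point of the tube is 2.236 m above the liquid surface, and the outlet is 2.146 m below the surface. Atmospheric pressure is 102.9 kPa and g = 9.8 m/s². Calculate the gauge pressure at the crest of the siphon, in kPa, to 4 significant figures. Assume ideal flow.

The outlet speed comes from Torricelli: v = √(2g·2.146) = 6.485 m/s.
Continuity keeps v the same throughout the tube; from surface to crest, P_atm + 0 = P_top + ½ρv² + ρg·h_top.
P_top = 102900 − ½·906.1·6.485² − 906.1·9.8·2.236 = 63990 Pa. So P_gauge = P_top − P_atm = -38910 Pa.

-38.91 kPa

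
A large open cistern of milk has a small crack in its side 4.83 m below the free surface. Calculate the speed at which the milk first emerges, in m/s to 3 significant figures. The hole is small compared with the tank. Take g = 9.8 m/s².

The surface is effectively still and both ends are open, so ½v² = gh and v = √(2·9.8·4.83) = 9.73 m/s.

v ≈ 9.73 m/s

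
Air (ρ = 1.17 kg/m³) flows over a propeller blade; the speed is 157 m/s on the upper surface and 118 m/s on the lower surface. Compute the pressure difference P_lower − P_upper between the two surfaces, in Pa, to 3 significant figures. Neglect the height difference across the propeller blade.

6270 Pa

With negligible Δh, P + ½ρv² is constant, so P_low − P_up = ½ρ(v_up² − v_low²).
ΔP = ½·1.17·(157² − 118²) = 6270 Pa.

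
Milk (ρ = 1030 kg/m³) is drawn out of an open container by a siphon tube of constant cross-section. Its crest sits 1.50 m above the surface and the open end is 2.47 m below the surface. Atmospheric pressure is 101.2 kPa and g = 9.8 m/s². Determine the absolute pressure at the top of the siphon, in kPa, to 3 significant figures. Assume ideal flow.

From the surface to the outlet (both open to atmosphere, surface at rest): v = √(2g·h_out) = √(2·9.8·2.47) = 6.96 m/s.
Continuity keeps v the same throughout the tube; from surface to crest, P_atm + 0 = P_top + ½ρv² + ρg·h_top.
P_top = 101200 − ½·1030·6.96² − 1030·9.8·1.50 = 61100 Pa.

P_top ≈ 61.1 kPa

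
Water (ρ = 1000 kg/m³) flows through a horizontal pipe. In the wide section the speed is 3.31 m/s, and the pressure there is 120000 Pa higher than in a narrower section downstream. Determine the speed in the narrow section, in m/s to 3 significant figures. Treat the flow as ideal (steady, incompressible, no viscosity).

15.8 m/s

With h₁ = h₂, rearranging Bernoulli gives v₂ = √(v₁² + 2ΔP/ρ).
v₂ = √(3.31² + 2·120000/1000) = √(11.0 + 240) = 15.8 m/s.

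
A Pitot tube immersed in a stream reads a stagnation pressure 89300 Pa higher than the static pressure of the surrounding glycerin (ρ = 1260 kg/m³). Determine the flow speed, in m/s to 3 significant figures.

The dynamic pressure equals the rise in static pressure at the stagnation point: ΔP = ½ρv².
v = √(2ΔP/ρ) = √(2·89300/1260) = 11.9 m/s.

v = 11.9 m/s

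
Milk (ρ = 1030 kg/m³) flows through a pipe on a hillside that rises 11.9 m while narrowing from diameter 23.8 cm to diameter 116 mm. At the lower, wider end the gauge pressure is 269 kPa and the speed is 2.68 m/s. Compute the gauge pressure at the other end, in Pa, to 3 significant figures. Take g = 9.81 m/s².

P₂ ≈ 86900 Pa

By continuity, v₂ = v₁·A₁/A₂ = 2.68·(445/106) = 11.3 m/s.
Energy conservation along the streamline gives P₂ = P₁ − ½ρ(v₂² − v₁²) − ρg(h₂ − h₁).
P₂ = 269000 + ½·1030·(2.68² − 11.3²) − 1030·9.81·(+11.9) = 269000 + (-61800) − (120000) = 86900 Pa.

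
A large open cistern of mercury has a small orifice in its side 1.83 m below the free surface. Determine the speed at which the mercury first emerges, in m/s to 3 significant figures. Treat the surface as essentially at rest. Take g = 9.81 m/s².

Bernoulli from surface to hole (P equal, v_surface ≈ 0): v = √(2gh) = √(2×9.81×1.83) = 5.99 m/s.

v ≈ 5.99 m/s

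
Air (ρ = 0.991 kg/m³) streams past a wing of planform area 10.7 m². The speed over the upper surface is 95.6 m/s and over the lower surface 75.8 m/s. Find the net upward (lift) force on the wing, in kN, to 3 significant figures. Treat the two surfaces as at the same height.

F ≈ 18.0 kN

The faster flow above has the lower pressure; Bernoulli (same height) gives ΔP = ½ρ(v_up² − v_low²).
ΔP = ½·0.991·(95.6² − 75.8²) = 1680 Pa.
Lift = ΔP · A = 1680 × 10.7 = 18000 N.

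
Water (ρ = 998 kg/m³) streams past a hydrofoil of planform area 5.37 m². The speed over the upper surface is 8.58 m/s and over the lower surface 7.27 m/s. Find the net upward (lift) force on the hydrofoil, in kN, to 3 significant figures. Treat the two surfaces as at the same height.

F = 55.6 kN

The faster flow above has the lower pressure; Bernoulli (same height) gives ΔP = ½ρ(v_up² − v_low²).
ΔP = ½·998·(8.58² − 7.27²) = 10400 Pa.
Lift = ΔP · A = 10400 × 5.37 = 55600 N.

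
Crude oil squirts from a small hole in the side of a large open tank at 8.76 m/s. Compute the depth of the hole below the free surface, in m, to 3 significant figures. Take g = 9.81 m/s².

Torricelli: v = √(2gh), so h = v²/(2g).
h = 8.76²/(2·9.81) = 76.7/19.62 = 3.91 m.

h ≈ 3.91 m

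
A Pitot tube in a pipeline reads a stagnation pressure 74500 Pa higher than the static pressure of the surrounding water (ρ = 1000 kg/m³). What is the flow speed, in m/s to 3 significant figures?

v ≈ 12.2 m/s

The dynamic pressure equals the rise in static pressure at the stagnation point: ΔP = ½ρv².
v = √(2ΔP/ρ) = √(2·74500/1000) = 12.2 m/s.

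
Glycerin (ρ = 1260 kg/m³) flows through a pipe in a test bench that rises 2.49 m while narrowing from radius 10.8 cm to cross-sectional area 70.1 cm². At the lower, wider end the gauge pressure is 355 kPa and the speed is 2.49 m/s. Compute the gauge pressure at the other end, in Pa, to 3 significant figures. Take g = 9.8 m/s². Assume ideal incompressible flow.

221000 Pa

Mass conservation (A₁v₁ = A₂v₂) gives v₂ = 2.49 × 366/70.1 = 13.0 m/s.
Applying Bernoulli between the two ends and solving for P₂: P₂ = P₁ + ½ρ(v₁² − v₂²) − ρgΔh.
P₂ = 355000 + ½·1260·(2.49² − 13.0²) − 1260·9.8·(+2.49) = 355000 + (-103000) − (30700) = 221000 Pa.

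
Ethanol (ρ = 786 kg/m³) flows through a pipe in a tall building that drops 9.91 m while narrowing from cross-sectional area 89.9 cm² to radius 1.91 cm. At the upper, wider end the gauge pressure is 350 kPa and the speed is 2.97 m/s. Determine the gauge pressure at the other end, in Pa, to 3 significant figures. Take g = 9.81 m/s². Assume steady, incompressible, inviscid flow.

Continuity gives A₁v₁ = A₂v₂, so v₂ = (89.9 cm²)/(11.5 cm²) × 2.97 m/s = 23.3 m/s.
Bernoulli: P₁ + ½ρv₁² + ρg h₁ = P₂ + ½ρv₂² + ρg h₂, so P₂ = P₁ + ½ρ(v₁² − v₂²) − ρg(h₂ − h₁).
P₂ = 350000 + ½·786·(2.97² − 23.3²) − 786·9.81·(−9.91) = 350000 + (-210000) − (-76400) = 217000 Pa.

P₂ ≈ 217000 Pa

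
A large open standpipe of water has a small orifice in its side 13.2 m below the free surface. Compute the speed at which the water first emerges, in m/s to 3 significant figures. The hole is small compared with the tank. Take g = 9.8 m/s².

Bernoulli from surface to hole (P equal, v_surface ≈ 0): v = √(2gh) = √(2×9.8×13.2) = 16.1 m/s.

v = 16.1 m/s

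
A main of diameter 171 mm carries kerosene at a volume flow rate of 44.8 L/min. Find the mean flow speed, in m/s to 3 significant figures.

Q = 44.8 L/min = 0.000747 m³/s.
v = Q/A = 0.000747 / 0.0230 = 0.0325 m/s.

v = 0.0325 m/s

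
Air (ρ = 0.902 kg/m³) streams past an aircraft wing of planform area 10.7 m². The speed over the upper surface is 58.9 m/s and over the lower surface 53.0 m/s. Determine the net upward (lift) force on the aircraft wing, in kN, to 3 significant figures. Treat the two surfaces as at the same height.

F = 3.19 kN

The faster flow above has the lower pressure; Bernoulli (same height) gives ΔP = ½ρ(v_up² − v_low²).
ΔP = ½·0.902·(58.9² − 53.0²) = 298 Pa.
Lift = ΔP · A = 298 × 10.7 = 3190 N.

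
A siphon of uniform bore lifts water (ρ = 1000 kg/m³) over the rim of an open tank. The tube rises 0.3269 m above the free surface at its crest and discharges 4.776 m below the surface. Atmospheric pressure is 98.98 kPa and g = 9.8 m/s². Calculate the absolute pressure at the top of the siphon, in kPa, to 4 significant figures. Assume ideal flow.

P_top = 48.97 kPa

The outlet speed comes from Torricelli: v = √(2g·4.776) = 9.675 m/s.
The bore is uniform, so the speed at the crest is the same v. Bernoulli surface→crest: P_atm = P_top + ½ρv² + ρg·h_top.
P_top = 98980 − ½·1000·9.675² − 1000·9.8·0.3269 = 48970 Pa.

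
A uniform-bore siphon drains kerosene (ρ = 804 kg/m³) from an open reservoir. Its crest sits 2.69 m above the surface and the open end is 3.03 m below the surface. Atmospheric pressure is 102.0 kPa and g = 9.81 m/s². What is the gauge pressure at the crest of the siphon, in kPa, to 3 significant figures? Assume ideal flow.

P_gauge ≈ -45.1 kPa

The outlet speed comes from Torricelli: v = √(2g·3.03) = 7.71 m/s.
With constant cross-section the crest speed equals v; applying Bernoulli from the surface up to the crest, P_top = P_atm − ½ρv² − ρg·h_top.
P_top = 102000 − ½·804·7.71² − 804·9.81·2.69 = 56900 Pa. So P_gauge = P_top − P_atm = -45100 Pa.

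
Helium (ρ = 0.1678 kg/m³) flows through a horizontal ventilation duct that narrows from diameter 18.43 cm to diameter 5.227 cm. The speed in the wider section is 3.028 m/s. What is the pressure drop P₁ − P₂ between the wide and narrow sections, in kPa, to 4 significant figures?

By continuity, v₂ = v₁·A₁/A₂ = 3.028·(266.8/21.46) = 37.64 m/s.
The pipe is horizontal, so Bernoulli reduces to P₁ + ½ρv₁² = P₂ + ½ρv₂².
P₁ − P₂ = ½·0.1678·(37.64² − 3.028²) = ½·0.1678·1408 = 118.1 Pa.

ΔP ≈ 0.1181 kPa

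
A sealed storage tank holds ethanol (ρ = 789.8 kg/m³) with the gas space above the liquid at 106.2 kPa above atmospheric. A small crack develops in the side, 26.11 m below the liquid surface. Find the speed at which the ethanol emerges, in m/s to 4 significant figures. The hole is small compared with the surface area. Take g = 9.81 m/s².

v = 27.95 m/s

Take point 1 at the surface (v₁ ≈ 0) and point 2 at the hole (at atmospheric pressure). Bernoulli: P₁ + ρg h = P_atm + ½ρv₂².
With P₁ − P_atm = 106200 Pa, v₂ = √(2gh + 2ΔP/ρ) = √(2·9.81·26.11 + 2·106200/789.8) = 27.95 m/s.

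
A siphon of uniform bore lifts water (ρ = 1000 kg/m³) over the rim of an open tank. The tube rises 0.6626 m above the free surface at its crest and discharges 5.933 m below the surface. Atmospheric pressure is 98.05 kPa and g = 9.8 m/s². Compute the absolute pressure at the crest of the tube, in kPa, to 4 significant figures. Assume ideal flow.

P_top = 33.41 kPa

From the surface to the outlet (both open to atmosphere, surface at rest): v = √(2g·h_out) = √(2·9.8·5.933) = 10.78 m/s.
With constant cross-section the crest speed equals v; applying Bernoulli from the surface up to the crest, P_top = P_atm − ½ρv² − ρg·h_top.
P_top = 98050 − ½·1000·10.78² − 1000·9.8·0.6626 = 33410 Pa.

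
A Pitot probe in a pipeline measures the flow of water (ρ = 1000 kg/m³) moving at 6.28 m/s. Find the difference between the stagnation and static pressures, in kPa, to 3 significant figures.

ΔP ≈ 19.7 kPa

At the stagnation point the flow is brought to rest, so Bernoulli gives P_stag − P_static = ½ρv².
ΔP = ½·1000·6.28² = 19700 Pa.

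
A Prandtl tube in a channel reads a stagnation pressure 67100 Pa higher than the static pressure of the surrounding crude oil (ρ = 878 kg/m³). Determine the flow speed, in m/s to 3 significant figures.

v ≈ 12.4 m/s

The dynamic pressure equals the rise in static pressure at the stagnation point: ΔP = ½ρv².
v = √(2ΔP/ρ) = √(2·67100/878) = 12.4 m/s.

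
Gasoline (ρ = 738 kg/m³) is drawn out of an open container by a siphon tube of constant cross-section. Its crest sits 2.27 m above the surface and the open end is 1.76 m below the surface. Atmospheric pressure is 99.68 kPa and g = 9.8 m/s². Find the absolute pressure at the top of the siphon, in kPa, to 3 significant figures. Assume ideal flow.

P_top ≈ 70.5 kPa

From the surface to the outlet (both open to atmosphere, surface at rest): v = √(2g·h_out) = √(2·9.8·1.76) = 5.87 m/s.
Continuity keeps v the same throughout the tube; from surface to crest, P_atm + 0 = P_top + ½ρv² + ρg·h_top.
P_top = 99680 − ½·738·5.87² − 738·9.8·2.27 = 70500 Pa.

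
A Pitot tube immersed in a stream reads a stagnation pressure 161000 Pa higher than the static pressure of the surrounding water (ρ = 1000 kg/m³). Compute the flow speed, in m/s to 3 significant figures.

v ≈ 17.9 m/s

At the stagnation point the flow is brought to rest, so Bernoulli gives P_stag − P_static = ½ρv².
v = √(2ΔP/ρ) = √(2·161000/1000) = 17.9 m/s.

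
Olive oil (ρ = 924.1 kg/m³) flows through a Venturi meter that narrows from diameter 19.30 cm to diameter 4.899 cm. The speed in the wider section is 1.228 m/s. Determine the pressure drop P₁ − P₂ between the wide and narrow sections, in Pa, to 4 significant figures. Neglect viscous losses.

ΔP ≈ 167100 Pa

Mass conservation (A₁v₁ = A₂v₂) gives v₂ = 1.228 × 292.6/18.85 = 19.06 m/s.
Bernoulli (h₁ = h₂): P₁ − P₂ = ½ρ(v₂² − v₁²).
P₁ − P₂ = ½·924.1·(19.06² − 1.228²) = ½·924.1·361.7 = 167100 Pa.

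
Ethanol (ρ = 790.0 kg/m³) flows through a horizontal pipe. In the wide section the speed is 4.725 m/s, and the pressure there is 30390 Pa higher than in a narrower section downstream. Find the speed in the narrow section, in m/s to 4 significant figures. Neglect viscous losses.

With h₁ = h₂, rearranging Bernoulli gives v₂ = √(v₁² + 2ΔP/ρ).
v₂ = √(4.725² + 2·30390/790.0) = √(22.33 + 76.94) = 9.963 m/s.

v₂ ≈ 9.963 m/s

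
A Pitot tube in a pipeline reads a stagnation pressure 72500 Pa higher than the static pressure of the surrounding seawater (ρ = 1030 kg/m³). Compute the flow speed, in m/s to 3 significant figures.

v = 11.9 m/s

At the stagnation point the flow is brought to rest, so Bernoulli gives P_stag − P_static = ½ρv².
v = √(2ΔP/ρ) = √(2·72500/1030) = 11.9 m/s.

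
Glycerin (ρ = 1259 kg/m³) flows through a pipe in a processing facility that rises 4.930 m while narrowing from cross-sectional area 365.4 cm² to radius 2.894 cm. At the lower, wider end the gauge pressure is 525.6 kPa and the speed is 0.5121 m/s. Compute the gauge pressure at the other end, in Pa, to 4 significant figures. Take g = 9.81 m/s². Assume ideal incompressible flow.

P₂ ≈ 433000 Pa

Mass conservation (A₁v₁ = A₂v₂) gives v₂ = 0.5121 × 365.4/26.31 = 7.112 m/s.
Applying Bernoulli between the two ends and solving for P₂: P₂ = P₁ + ½ρ(v₁² − v₂²) − ρgΔh.
P₂ = 525600 + ½·1259·(0.5121² − 7.112²) − 1259·9.81·(+4.930) = 525600 + (-31670) − (60890) = 433000 Pa.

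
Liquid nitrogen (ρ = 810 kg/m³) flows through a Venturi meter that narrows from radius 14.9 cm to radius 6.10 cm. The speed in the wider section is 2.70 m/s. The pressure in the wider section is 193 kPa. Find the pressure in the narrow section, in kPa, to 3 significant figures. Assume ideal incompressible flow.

By continuity, v₂ = v₁·A₁/A₂ = 2.70·(697/117) = 16.1 m/s.
With no height change, Bernoulli's equation is P₁ + ½ρv₁² = P₂ + ½ρv₂².
P₂ = P₁ − ½ρ(v₂² − v₁²) = 193000 − ½·810·(16.1² − 2.70²) = 193000 − 102000 = 90900 Pa.

P₂ = 90.9 kPa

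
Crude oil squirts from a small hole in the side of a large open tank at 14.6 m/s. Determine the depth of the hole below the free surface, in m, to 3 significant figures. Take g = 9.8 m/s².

h ≈ 10.9 m

Torricelli: v = √(2gh), so h = v²/(2g).
h = 14.6²/(2·9.8) = 213/19.60 = 10.9 m.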